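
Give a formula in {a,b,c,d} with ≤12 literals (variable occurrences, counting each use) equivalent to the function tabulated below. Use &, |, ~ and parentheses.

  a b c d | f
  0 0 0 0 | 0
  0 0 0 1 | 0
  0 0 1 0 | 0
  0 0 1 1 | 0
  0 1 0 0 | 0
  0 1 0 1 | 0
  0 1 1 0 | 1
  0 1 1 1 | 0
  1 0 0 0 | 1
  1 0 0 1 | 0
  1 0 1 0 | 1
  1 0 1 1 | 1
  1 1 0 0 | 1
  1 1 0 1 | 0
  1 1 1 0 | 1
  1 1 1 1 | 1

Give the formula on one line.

((((a | (~d | ~c)) & b) | (a | ~c)) & ((~d & a) | c))

  ~d = 1010101010101010
  ~c = 1100110011001100
  (~d | ~c) = 1110111011101110
  (a | (~d | ~c)) = 1110111011111111
  ((a | (~d | ~c)) & b) = 0000111000001111
  (a | ~c) = 1100110011111111
  (((a | (~d | ~c)) & b) | (a | ~c)) = 1100111011111111
  (~d & a) = 0000000010101010
  ((~d & a) | c) = 0011001110111011
  ((((a | (~d | ~c)) & b) | (a | ~c)) & ((~d & a) | c)) = 0000001010111011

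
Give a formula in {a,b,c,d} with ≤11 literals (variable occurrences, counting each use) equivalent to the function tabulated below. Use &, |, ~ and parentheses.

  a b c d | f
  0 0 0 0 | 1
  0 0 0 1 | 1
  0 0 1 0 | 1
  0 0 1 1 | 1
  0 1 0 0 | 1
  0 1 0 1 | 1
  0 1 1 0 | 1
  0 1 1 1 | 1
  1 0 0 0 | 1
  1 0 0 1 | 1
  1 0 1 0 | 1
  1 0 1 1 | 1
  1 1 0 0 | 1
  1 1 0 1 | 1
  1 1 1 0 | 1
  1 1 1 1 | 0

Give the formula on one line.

((~b | (d & (~a & c))) | ((b & ~d) | (d & ~c)))

  ~b = 1111000011110000
  ~a = 1111111100000000
  (~a & c) = 0011001100000000
  (d & (~a & c)) = 0001000100000000
  (~b | (d & (~a & c))) = 1111000111110000
  ~d = 1010101010101010
  (b & ~d) = 0000101000001010
  ~c = 1100110011001100
  (d & ~c) = 0100010001000100
  ((b & ~d) | (d & ~c)) = 0100111001001110
  ((~b | (d & (~a & c))) | ((b & ~d) | (d & ~c))) = 1111111111111110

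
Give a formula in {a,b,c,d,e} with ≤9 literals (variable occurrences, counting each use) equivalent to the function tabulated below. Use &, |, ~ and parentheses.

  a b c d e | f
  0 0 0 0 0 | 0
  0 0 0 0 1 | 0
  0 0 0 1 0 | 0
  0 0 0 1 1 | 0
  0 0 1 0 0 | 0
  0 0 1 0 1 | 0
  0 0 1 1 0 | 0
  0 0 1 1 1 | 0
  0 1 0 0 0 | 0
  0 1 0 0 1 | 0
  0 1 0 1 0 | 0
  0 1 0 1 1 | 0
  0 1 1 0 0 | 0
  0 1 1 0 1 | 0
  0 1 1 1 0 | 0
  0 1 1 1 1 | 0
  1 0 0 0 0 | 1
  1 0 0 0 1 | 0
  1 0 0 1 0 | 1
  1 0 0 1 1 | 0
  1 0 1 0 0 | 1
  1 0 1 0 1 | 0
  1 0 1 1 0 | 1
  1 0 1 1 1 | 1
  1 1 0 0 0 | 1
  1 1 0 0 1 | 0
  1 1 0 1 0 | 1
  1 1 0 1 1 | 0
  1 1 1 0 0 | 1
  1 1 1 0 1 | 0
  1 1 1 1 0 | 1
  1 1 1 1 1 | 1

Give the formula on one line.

(((((c | ~d) & d) | (~e & a)) | ~e) & a)

  ~d = 11001100110011001100110011001100
  (c | ~d) = 11001111110011111100111111001111
  ((c | ~d) & d) = 00000011000000110000001100000011
  ~e = 10101010101010101010101010101010
  (~e & a) = 00000000000000001010101010101010
  (((c | ~d) & d) | (~e & a)) = 00000011000000111010101110101011
  ((((c | ~d) & d) | (~e & a)) | ~e) = 10101011101010111010101110101011
  (((((c | ~d) & d) | (~e & a)) | ~e) & a) = 00000000000000001010101110101011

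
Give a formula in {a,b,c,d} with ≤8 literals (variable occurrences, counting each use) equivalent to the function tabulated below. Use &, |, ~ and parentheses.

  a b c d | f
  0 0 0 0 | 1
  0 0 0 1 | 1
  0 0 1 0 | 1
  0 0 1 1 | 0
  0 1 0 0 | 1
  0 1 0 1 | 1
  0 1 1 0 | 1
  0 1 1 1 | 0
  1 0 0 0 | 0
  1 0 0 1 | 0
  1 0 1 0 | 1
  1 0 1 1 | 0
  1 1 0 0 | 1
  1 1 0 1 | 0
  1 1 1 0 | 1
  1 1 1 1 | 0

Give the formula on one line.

  ~a = 1111111100000000
  ~c = 1100110011001100
  (~a & ~c) = 1100110000000000
  ~d = 1010101010101010
  (c | b) = 0011111100111111
  (~d & (c | b)) = 0010101000101010
  ((~a & ~c) | (~d & (c | b))) = 1110111000101010

((~a & ~c) | (~d & (c | b)))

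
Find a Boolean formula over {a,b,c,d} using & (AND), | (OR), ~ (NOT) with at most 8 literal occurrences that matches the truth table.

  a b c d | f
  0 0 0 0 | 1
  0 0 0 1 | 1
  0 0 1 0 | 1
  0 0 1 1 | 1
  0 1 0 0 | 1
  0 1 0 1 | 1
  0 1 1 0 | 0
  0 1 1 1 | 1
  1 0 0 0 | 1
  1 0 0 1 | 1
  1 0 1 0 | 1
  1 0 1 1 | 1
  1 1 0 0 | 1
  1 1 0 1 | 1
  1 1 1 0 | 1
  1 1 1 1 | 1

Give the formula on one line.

  (a & d) = 0000000001010101
  ~b = 1111000011110000
  ((a & d) | ~b) = 1111000011110101
  (a & c) = 0000000000110011
  (((a & d) | ~b) | (a & c)) = 1111000011110111
  ~c = 1100110011001100
  (d | ~c) = 1101110111011101
  ((((a & d) | ~b) | (a & c)) | (d | ~c)) = 1111110111111111

((((a & d) | ~b) | (a & c)) | (d | ~c))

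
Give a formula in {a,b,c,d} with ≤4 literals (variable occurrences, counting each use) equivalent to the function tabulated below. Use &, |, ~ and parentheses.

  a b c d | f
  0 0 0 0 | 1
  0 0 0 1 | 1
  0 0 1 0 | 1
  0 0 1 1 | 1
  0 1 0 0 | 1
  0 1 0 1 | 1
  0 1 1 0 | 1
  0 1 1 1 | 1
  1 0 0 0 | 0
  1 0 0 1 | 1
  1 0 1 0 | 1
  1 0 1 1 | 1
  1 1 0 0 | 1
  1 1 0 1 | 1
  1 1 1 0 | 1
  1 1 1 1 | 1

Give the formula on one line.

((~a | (d | b)) | c)

  ~a = 1111111100000000
  (d | b) = 0101111101011111
  (~a | (d | b)) = 1111111101011111
  ((~a | (d | b)) | c) = 1111111101111111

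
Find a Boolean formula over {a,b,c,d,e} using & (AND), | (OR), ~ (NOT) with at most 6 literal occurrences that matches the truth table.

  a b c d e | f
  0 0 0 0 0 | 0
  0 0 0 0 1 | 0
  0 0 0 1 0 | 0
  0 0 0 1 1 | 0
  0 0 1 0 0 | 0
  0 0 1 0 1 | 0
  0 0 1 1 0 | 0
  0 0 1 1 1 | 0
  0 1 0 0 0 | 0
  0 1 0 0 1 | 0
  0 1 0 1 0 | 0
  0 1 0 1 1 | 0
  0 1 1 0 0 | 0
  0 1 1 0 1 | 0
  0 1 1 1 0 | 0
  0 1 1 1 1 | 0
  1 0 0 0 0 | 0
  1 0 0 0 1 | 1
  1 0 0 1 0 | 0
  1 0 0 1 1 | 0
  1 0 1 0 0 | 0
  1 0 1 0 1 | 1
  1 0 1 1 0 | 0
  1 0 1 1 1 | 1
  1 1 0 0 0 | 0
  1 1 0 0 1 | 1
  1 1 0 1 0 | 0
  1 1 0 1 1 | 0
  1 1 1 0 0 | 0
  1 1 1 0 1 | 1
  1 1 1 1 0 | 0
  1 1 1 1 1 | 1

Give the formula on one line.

((c | ~d) & ((e & (a | ~d)) & a))

  ~d = 11001100110011001100110011001100
  (c | ~d) = 11001111110011111100111111001111
  (a | ~d) = 11001100110011001111111111111111
  (e & (a | ~d)) = 01000100010001000101010101010101
  ((e & (a | ~d)) & a) = 00000000000000000101010101010101
  ((c | ~d) & ((e & (a | ~d)) & a)) = 00000000000000000100010101000101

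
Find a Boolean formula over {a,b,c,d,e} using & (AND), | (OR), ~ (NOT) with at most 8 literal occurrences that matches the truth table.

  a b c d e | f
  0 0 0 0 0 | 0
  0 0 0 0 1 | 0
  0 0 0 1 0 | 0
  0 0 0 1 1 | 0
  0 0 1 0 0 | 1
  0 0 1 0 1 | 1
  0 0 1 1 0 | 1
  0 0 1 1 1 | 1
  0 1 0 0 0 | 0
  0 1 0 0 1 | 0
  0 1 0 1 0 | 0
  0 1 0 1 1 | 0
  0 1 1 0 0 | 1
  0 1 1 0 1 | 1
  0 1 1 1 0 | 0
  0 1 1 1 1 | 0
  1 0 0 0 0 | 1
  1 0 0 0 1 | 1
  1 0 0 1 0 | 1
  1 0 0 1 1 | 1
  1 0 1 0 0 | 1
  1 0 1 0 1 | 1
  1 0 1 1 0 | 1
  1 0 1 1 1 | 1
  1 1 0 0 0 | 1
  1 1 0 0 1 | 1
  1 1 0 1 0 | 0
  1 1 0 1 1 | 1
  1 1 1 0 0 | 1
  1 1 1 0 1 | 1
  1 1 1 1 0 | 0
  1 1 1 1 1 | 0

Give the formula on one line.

  ~c = 11110000111100001111000011110000
  (e & ~c) = 01010000010100000101000001010000
  ~b = 11111111000000001111111100000000
  ~d = 11001100110011001100110011001100
  (~b | ~d) = 11111111110011001111111111001100
  ((e & ~c) | (~b | ~d)) = 11111111110111001111111111011100
  (a | c) = 00001111000011111111111111111111
  (((e & ~c) | (~b | ~d)) & (a | c)) = 00001111000011001111111111011100

(((e & ~c) | (~b | ~d)) & (a | c))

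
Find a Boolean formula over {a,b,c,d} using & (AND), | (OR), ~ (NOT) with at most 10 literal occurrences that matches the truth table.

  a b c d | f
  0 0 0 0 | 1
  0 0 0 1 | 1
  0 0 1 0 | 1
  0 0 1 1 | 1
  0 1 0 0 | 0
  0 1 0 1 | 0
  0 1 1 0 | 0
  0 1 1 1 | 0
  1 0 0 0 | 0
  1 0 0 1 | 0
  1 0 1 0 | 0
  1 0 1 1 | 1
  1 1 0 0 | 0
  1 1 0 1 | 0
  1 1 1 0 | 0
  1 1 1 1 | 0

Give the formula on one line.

((((c & ((c | ~a) & d)) | ((a | ~b) & ~a)) | ~a) & ~b)

  ~a = 1111111100000000
  (c | ~a) = 1111111100110011
  ((c | ~a) & d) = 0101010100010001
  (c & ((c | ~a) & d)) = 0001000100010001
  ~b = 1111000011110000
  (a | ~b) = 1111000011111111
  ((a | ~b) & ~a) = 1111000000000000
  ((c & ((c | ~a) & d)) | ((a | ~b) & ~a)) = 1111000100010001
  (((c & ((c | ~a) & d)) | ((a | ~b) & ~a)) | ~a) = 1111111100010001
  ((((c & ((c | ~a) & d)) | ((a | ~b) & ~a)) | ~a) & ~b) = 1111000000010000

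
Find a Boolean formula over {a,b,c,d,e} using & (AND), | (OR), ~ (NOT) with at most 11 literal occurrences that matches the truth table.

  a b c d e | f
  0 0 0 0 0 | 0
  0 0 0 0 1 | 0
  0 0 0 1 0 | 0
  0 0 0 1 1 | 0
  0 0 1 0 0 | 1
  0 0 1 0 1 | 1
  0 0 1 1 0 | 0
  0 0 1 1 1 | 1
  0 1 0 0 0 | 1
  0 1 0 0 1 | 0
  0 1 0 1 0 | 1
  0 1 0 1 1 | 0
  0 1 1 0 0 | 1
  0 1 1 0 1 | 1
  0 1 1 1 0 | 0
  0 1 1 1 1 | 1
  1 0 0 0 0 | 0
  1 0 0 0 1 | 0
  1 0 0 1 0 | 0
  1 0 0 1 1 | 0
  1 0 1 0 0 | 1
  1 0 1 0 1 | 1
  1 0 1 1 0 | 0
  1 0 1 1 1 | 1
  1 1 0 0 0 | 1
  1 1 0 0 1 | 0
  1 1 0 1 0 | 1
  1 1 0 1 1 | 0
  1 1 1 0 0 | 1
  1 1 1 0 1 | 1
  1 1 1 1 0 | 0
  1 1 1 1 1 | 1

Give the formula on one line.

  ~c = 11110000111100001111000011110000
  (~c & b) = 00000000111100000000000011110000
  ~b = 11111111000000001111111100000000
  (~b | ~c) = 11111111111100001111111111110000
  ~e = 10101010101010101010101010101010
  ((~b | ~c) & ~e) = 10101010101000001010101010100000
  ((~c & b) & ((~b | ~c) & ~e)) = 00000000101000000000000010100000
  ~d = 11001100110011001100110011001100
  (e | ~d) = 11011101110111011101110111011101
  ((e | ~d) & c) = 00001101000011010000110100001101
  (((~c & b) & ((~b | ~c) & ~e)) | ((e | ~d) & c)) = 00001101101011010000110110101101

(((~c & b) & ((~b | ~c) & ~e)) | ((e | ~d) & c))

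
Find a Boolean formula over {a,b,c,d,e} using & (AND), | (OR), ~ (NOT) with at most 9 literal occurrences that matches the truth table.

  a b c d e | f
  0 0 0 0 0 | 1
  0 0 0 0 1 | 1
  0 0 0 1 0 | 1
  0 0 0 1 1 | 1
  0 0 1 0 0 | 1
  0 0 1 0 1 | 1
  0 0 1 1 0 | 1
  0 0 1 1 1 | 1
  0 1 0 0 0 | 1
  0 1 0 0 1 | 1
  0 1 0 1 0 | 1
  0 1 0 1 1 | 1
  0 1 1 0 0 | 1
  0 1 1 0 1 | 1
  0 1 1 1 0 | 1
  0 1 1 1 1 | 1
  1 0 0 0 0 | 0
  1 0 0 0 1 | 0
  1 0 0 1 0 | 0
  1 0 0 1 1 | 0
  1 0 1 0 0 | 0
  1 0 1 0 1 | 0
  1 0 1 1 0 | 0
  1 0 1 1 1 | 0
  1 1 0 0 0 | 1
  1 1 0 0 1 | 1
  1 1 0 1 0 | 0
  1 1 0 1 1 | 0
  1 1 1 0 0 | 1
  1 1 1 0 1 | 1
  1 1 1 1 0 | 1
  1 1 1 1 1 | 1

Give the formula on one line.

  (b & a) = 00000000000000000000000011111111
  ~b = 11111111000000001111111100000000
  ~d = 11001100110011001100110011001100
  (~b | ~d) = 11111111110011001111111111001100
  ((b & a) & (~b | ~d)) = 00000000000000000000000011001100
  (c | ((b & a) & (~b | ~d))) = 00001111000011110000111111001111
  ((c | ((b & a) & (~b | ~d))) & (b & a)) = 00000000000000000000000011001111
  ~a = 11111111111111110000000000000000
  (((c | ((b & a) & (~b | ~d))) & (b & a)) | ~a) = 11111111111111110000000011001111

(((c | ((b & a) & (~b | ~d))) & (b & a)) | ~a)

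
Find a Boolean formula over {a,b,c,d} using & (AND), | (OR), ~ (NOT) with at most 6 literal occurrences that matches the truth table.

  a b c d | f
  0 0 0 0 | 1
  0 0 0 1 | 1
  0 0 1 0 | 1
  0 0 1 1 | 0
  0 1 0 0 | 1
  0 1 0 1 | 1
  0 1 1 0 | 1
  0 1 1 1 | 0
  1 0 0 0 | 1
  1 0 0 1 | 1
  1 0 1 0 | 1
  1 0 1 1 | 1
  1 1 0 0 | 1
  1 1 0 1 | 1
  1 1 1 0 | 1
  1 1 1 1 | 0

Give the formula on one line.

  ~b = 1111000011110000
  (~b & a) = 0000000011110000
  ~d = 1010101010101010
  ((~b & a) | ~d) = 1010101011111010
  ~c = 1100110011001100
  (((~b & a) | ~d) | ~c) = 1110111011111110

(((~b & a) | ~d) | ~c)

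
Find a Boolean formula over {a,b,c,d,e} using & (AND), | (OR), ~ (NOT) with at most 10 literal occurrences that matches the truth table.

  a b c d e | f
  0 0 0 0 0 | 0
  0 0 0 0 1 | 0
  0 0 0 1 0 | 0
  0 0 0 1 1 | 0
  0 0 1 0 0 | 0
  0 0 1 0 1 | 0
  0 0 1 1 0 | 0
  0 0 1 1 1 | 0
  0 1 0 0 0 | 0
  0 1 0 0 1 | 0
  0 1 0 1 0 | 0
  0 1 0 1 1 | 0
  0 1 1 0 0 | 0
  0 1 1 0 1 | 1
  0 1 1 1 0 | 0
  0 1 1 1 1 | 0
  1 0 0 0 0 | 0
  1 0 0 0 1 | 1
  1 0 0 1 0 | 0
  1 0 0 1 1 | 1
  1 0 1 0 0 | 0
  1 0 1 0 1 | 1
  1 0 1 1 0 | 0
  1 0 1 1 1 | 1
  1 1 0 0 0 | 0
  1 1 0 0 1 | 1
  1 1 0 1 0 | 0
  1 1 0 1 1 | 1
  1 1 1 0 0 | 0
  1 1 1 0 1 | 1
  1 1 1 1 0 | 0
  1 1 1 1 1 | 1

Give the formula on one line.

(((~d & (((b | d) & e) & (a | c))) | a) & e)

  ~d = 11001100110011001100110011001100
  (b | d) = 00110011111111110011001111111111
  ((b | d) & e) = 00010001010101010001000101010101
  (a | c) = 00001111000011111111111111111111
  (((b | d) & e) & (a | c)) = 00000001000001010001000101010101
  (~d & (((b | d) & e) & (a | c))) = 00000000000001000000000001000100
  ((~d & (((b | d) & e) & (a | c))) | a) = 00000000000001001111111111111111
  (((~d & (((b | d) & e) & (a | c))) | a) & e) = 00000000000001000101010101010101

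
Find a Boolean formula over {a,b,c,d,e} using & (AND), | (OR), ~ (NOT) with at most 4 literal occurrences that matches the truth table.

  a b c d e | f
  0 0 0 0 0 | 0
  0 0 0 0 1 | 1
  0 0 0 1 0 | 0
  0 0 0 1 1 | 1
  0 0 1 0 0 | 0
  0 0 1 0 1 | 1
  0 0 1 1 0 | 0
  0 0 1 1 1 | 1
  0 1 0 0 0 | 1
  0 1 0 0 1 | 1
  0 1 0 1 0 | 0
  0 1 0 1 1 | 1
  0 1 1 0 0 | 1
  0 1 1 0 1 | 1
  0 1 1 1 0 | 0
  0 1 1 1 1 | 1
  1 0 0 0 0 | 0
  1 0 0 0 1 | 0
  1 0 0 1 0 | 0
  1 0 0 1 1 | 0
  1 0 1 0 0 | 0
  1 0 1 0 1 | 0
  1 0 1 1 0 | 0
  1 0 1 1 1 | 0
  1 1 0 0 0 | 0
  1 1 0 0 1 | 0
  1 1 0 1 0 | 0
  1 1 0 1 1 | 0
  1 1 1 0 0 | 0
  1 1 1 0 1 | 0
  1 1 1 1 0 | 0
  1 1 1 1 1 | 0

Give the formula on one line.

  ~d = 11001100110011001100110011001100
  (~d & b) = 00000000110011000000000011001100
  ((~d & b) | e) = 01010101110111010101010111011101
  ~a = 11111111111111110000000000000000
  (((~d & b) | e) & ~a) = 01010101110111010000000000000000

(((~d & b) | e) & ~a)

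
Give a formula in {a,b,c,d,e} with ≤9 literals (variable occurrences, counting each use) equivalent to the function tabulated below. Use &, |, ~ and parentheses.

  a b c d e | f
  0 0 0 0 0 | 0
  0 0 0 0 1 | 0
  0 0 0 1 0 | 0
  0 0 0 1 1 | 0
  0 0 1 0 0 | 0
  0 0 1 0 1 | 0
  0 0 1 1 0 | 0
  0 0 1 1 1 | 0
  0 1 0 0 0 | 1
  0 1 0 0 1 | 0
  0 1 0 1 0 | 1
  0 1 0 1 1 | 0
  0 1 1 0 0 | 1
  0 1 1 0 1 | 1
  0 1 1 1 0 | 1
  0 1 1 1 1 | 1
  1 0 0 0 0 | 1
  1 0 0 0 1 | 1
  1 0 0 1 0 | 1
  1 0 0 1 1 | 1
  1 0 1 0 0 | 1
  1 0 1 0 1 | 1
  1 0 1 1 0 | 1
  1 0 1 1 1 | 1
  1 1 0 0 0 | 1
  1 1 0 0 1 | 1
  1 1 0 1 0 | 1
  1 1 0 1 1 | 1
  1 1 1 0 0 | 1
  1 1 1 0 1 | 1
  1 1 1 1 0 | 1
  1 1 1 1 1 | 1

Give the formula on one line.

  (a & c) = 00000000000000000000111100001111
  ((a & c) | b) = 00000000111111110000111111111111
  (a | ((a & c) | b)) = 00000000111111111111111111111111
  (a | c) = 00001111000011111111111111111111
  ~e = 10101010101010101010101010101010
  ((a | c) | ~e) = 10101111101011111111111111111111
  ((a | ((a & c) | b)) & ((a | c) | ~e)) = 00000000101011111111111111111111

((a | ((a & c) | b)) & ((a | c) | ~e))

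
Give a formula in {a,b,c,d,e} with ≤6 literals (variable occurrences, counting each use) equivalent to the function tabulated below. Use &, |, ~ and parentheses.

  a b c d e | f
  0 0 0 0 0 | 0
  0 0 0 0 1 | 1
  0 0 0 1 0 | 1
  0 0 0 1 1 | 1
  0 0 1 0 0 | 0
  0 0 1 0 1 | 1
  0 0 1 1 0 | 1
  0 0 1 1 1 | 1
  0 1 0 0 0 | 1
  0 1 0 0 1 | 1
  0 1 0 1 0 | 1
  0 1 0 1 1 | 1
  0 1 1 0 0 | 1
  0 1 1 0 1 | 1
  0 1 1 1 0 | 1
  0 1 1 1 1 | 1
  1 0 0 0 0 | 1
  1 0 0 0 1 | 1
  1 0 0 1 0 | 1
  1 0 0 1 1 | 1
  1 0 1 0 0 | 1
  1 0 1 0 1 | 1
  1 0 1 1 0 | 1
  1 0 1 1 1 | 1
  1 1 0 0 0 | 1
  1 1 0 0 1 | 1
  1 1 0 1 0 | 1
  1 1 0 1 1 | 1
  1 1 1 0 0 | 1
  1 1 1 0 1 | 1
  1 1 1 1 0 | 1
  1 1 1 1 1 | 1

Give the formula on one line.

  ~b = 11111111000000001111111100000000
  (d & ~b) = 00110011000000000011001100000000
  ((d & ~b) | e) = 01110111010101010111011101010101
  (b | a) = 00000000111111111111111111111111
  (d | (b | a)) = 00110011111111111111111111111111
  (((d & ~b) | e) | (d | (b | a))) = 01110111111111111111111111111111

(((d & ~b) | e) | (d | (b | a)))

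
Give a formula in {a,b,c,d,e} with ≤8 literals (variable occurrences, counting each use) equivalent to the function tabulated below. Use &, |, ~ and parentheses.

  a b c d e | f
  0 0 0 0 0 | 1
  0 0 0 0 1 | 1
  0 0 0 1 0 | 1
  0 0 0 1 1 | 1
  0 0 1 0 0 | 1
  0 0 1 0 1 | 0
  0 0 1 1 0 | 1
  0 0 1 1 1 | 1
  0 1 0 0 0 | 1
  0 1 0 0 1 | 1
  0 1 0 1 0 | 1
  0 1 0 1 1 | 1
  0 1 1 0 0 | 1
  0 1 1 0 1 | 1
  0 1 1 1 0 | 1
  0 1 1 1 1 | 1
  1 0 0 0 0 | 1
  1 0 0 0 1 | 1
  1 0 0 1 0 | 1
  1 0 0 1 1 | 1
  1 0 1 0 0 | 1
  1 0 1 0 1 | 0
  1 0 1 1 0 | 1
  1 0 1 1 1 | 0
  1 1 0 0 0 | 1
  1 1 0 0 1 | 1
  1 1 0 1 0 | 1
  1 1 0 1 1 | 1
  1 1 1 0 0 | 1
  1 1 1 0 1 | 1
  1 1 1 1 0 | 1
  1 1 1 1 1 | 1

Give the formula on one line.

(((~c | (c & (~a & d))) | ~e) | ((~a & d) | b))

  ~c = 11110000111100001111000011110000
  ~a = 11111111111111110000000000000000
  (~a & d) = 00110011001100110000000000000000
  (c & (~a & d)) = 00000011000000110000000000000000
  (~c | (c & (~a & d))) = 11110011111100111111000011110000
  ~e = 10101010101010101010101010101010
  ((~c | (c & (~a & d))) | ~e) = 11111011111110111111101011111010
  ((~a & d) | b) = 00110011111111110000000011111111
  (((~c | (c & (~a & d))) | ~e) | ((~a & d) | b)) = 11111011111111111111101011111111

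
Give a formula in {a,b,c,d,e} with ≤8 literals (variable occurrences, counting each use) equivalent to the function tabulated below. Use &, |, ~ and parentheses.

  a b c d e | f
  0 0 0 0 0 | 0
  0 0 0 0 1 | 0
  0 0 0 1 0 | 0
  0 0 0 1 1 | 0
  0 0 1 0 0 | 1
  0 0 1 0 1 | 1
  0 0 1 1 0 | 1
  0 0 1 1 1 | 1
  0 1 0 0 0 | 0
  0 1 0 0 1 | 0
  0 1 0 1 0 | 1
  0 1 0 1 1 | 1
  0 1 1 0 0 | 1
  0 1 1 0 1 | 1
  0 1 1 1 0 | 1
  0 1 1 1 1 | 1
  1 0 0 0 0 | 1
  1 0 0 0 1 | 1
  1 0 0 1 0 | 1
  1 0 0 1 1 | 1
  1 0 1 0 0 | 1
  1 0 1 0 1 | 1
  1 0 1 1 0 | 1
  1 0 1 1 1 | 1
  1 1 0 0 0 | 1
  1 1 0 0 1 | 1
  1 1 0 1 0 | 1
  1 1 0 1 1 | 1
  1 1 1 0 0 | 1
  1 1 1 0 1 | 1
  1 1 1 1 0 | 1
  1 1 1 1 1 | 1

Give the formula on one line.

  (d & b) = 00000000001100110000000000110011
  ((d & b) | a) = 00000000001100111111111111111111
  ~c = 11110000111100001111000011110000
  ~b = 11111111000000001111111100000000
  (~b & e) = 01010101000000000101010100000000
  (~c | (~b & e)) = 11110101111100001111010111110000
  (((d & b) | a) & (~c | (~b & e))) = 00000000001100001111010111110000
  (c | (((d & b) | a) & (~c | (~b & e)))) = 00001111001111111111111111111111

(c | (((d & b) | a) & (~c | (~b & e))))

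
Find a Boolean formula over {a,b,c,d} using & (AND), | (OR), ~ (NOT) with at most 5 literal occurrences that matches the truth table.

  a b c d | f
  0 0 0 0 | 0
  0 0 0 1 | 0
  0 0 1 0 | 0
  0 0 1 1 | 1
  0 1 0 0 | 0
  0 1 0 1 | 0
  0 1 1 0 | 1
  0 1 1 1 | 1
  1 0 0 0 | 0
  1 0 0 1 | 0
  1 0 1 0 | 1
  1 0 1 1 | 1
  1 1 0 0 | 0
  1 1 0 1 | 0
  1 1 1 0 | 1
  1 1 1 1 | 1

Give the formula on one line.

  (d | b) = 0101111101011111
  ((d | b) & c) = 0001001100010011
  (c & a) = 0000000000110011
  (((d | b) & c) | (c & a)) = 0001001100110011

(((d | b) & c) | (c & a))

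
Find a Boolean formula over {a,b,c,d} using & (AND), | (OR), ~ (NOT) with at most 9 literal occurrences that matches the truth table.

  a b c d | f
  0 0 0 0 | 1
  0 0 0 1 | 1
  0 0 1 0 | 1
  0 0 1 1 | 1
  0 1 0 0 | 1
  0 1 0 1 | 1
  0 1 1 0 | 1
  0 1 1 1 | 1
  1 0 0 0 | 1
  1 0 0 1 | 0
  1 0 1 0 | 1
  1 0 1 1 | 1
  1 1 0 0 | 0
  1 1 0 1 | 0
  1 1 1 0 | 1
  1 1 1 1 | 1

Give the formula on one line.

((((c | ~b) & ~d) | c) | (c | ~a))

  ~b = 1111000011110000
  (c | ~b) = 1111001111110011
  ~d = 1010101010101010
  ((c | ~b) & ~d) = 1010001010100010
  (((c | ~b) & ~d) | c) = 1011001110110011
  ~a = 1111111100000000
  (c | ~a) = 1111111100110011
  ((((c | ~b) & ~d) | c) | (c | ~a)) = 1111111110110011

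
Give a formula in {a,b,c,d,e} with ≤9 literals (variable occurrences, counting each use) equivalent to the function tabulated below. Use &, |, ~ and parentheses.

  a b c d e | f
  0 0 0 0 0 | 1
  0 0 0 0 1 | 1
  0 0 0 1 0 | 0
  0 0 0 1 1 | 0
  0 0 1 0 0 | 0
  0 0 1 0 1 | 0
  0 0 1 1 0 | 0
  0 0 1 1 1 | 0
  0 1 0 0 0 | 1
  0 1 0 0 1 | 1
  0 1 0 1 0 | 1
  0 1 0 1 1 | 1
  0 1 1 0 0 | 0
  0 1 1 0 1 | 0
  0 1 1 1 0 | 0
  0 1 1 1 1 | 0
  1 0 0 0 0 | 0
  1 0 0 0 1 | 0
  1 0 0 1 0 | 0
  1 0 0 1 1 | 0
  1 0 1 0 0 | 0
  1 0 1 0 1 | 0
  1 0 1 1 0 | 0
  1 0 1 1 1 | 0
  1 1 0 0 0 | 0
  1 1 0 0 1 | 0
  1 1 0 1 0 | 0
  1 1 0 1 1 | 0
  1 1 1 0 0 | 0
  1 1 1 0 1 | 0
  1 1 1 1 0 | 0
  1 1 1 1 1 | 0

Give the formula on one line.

  ~c = 11110000111100001111000011110000
  ~d = 11001100110011001100110011001100
  (~d | b) = 11001100111111111100110011111111
  ~a = 11111111111111110000000000000000
  (d & ~a) = 00110011001100110000000000000000
  (c & (d & ~a)) = 00000011000000110000000000000000
  ((~d | b) | (c & (d & ~a))) = 11001111111111111100110011111111
  (~c & ((~d | b) | (c & (d & ~a)))) = 11000000111100001100000011110000
  ((~c & ((~d | b) | (c & (d & ~a)))) & ~a) = 11000000111100000000000000000000

((~c & ((~d | b) | (c & (d & ~a)))) & ~a)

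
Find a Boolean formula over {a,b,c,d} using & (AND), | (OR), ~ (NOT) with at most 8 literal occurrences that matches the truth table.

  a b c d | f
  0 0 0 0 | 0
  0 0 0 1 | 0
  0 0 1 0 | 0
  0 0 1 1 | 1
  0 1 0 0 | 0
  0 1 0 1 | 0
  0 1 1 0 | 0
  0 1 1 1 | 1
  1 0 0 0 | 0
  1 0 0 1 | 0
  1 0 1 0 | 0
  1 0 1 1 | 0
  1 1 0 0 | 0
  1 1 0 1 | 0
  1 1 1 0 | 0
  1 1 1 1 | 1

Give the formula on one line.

  ~c = 1100110011001100
  (~c | d) = 1101110111011101
  ((~c | d) & c) = 0001000100010001
  (~c | ((~c | d) & c)) = 1101110111011101
  (b & d) = 0000010100000101
  ~a = 1111111100000000
  ((b & d) | ~a) = 1111111100000101
  ((~c | ((~c | d) & c)) & ((b & d) | ~a)) = 1101110100000101
  (((~c | ((~c | d) & c)) & ((b & d) | ~a)) & c) = 0001000100000001

(((~c | ((~c | d) & c)) & ((b & d) | ~a)) & c)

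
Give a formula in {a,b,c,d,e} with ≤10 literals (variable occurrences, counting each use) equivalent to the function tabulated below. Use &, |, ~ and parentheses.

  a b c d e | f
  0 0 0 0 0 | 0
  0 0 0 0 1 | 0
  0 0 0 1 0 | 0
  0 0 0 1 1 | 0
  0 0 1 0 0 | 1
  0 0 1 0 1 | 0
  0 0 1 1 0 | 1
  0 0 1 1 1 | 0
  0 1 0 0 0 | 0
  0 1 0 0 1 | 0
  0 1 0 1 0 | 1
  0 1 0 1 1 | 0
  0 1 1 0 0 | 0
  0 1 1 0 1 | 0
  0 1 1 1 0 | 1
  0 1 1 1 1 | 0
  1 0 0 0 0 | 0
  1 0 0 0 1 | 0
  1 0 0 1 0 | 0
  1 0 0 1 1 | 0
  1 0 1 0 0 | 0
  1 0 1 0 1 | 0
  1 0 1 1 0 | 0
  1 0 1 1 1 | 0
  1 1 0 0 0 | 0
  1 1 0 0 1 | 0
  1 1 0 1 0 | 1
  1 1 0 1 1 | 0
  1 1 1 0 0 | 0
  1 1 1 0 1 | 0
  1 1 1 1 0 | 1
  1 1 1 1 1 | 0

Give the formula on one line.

((e | (~b | d)) & ((b | (~a & c)) & ~e))

  ~b = 11111111000000001111111100000000
  (~b | d) = 11111111001100111111111100110011
  (e | (~b | d)) = 11111111011101111111111101110111
  ~a = 11111111111111110000000000000000
  (~a & c) = 00001111000011110000000000000000
  (b | (~a & c)) = 00001111111111110000000011111111
  ~e = 10101010101010101010101010101010
  ((b | (~a & c)) & ~e) = 00001010101010100000000010101010
  ((e | (~b | d)) & ((b | (~a & c)) & ~e)) = 00001010001000100000000000100010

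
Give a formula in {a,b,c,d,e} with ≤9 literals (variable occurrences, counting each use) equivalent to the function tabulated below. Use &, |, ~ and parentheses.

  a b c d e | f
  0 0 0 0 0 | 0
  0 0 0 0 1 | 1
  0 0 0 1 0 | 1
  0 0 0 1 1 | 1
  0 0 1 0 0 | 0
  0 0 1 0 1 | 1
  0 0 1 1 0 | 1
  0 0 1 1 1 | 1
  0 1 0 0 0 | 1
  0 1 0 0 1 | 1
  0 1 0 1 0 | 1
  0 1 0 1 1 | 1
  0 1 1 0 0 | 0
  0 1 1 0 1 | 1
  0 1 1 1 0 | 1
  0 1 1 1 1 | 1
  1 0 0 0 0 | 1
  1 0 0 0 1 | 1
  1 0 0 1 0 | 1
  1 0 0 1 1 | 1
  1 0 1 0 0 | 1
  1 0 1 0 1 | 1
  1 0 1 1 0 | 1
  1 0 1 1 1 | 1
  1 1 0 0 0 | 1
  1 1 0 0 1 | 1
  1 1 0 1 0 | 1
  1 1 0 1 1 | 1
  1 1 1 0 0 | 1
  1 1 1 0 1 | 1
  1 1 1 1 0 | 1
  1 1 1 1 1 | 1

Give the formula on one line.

(d | ((e & ~d) | ((b & ~c) | a)))

  ~d = 11001100110011001100110011001100
  (e & ~d) = 01000100010001000100010001000100
  ~c = 11110000111100001111000011110000
  (b & ~c) = 00000000111100000000000011110000
  ((b & ~c) | a) = 00000000111100001111111111111111
  ((e & ~d) | ((b & ~c) | a)) = 01000100111101001111111111111111
  (d | ((e & ~d) | ((b & ~c) | a))) = 01110111111101111111111111111111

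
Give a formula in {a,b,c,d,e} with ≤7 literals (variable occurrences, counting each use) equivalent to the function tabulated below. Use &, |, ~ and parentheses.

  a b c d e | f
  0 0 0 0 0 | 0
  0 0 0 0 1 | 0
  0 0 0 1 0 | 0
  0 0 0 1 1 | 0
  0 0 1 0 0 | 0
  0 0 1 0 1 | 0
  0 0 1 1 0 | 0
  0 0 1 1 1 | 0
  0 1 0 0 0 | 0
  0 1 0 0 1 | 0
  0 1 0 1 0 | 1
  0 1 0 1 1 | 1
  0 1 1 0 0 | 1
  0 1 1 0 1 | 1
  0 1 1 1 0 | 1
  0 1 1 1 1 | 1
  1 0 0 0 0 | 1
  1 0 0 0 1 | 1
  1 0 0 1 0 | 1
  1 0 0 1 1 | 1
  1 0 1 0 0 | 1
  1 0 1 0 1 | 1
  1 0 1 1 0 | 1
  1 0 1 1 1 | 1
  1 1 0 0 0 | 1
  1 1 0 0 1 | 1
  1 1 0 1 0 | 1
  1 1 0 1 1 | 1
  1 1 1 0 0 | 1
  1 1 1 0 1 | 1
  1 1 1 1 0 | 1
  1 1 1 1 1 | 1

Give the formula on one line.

((a | b) & ((d | a) | c))

  (a | b) = 00000000111111111111111111111111
  (d | a) = 00110011001100111111111111111111
  ((d | a) | c) = 00111111001111111111111111111111
  ((a | b) & ((d | a) | c)) = 00000000001111111111111111111111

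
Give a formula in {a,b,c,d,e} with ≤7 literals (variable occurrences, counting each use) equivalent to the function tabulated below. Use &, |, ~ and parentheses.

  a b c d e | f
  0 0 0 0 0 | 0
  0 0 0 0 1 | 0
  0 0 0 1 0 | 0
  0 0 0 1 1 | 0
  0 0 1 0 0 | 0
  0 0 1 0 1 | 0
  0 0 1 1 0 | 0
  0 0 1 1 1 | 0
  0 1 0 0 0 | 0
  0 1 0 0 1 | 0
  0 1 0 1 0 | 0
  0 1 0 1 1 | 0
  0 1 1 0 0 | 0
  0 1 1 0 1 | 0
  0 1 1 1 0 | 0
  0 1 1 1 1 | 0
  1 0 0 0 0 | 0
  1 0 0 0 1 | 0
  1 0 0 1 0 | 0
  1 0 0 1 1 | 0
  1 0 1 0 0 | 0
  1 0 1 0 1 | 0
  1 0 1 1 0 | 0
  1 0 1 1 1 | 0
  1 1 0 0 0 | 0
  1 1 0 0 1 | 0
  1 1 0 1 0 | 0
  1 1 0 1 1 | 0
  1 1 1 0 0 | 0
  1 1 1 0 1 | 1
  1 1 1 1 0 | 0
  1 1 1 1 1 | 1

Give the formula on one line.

((b & c) & (~b | (a & e)))

  (b & c) = 00000000000011110000000000001111
  ~b = 11111111000000001111111100000000
  (a & e) = 00000000000000000101010101010101
  (~b | (a & e)) = 11111111000000001111111101010101
  ((b & c) & (~b | (a & e))) = 00000000000000000000000000000101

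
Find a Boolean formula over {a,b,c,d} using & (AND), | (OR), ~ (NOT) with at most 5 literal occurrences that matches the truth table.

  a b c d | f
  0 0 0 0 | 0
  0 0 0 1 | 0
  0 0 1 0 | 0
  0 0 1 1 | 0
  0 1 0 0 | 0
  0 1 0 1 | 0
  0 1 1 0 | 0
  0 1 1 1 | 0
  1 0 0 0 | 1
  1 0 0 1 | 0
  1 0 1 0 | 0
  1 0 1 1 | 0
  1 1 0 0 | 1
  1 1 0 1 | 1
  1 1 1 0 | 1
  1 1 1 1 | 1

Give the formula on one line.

((a & b) | (a & (~c & ~d)))

  (a & b) = 0000000000001111
  ~c = 1100110011001100
  ~d = 1010101010101010
  (~c & ~d) = 1000100010001000
  (a & (~c & ~d)) = 0000000010001000
  ((a & b) | (a & (~c & ~d))) = 0000000010001111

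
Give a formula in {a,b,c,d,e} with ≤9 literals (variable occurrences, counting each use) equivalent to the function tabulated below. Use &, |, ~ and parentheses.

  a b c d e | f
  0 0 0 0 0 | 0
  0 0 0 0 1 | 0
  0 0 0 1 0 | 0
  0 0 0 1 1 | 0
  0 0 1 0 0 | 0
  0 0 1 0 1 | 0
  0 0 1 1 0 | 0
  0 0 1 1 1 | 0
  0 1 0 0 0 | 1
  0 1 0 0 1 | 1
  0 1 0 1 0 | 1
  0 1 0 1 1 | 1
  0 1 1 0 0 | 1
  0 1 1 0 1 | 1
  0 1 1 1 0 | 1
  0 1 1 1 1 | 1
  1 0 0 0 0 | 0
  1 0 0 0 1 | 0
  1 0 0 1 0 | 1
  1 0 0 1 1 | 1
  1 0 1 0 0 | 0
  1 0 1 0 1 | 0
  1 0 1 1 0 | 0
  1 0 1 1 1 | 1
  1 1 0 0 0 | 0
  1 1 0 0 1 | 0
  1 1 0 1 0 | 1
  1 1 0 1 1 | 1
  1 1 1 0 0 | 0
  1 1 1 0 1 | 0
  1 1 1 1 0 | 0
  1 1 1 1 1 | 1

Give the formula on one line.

(((~c | (~d | e)) & (d & a)) | (b & ~a))

  ~c = 11110000111100001111000011110000
  ~d = 11001100110011001100110011001100
  (~d | e) = 11011101110111011101110111011101
  (~c | (~d | e)) = 11111101111111011111110111111101
  (d & a) = 00000000000000000011001100110011
  ((~c | (~d | e)) & (d & a)) = 00000000000000000011000100110001
  ~a = 11111111111111110000000000000000
  (b & ~a) = 00000000111111110000000000000000
  (((~c | (~d | e)) & (d & a)) | (b & ~a)) = 00000000111111110011000100110001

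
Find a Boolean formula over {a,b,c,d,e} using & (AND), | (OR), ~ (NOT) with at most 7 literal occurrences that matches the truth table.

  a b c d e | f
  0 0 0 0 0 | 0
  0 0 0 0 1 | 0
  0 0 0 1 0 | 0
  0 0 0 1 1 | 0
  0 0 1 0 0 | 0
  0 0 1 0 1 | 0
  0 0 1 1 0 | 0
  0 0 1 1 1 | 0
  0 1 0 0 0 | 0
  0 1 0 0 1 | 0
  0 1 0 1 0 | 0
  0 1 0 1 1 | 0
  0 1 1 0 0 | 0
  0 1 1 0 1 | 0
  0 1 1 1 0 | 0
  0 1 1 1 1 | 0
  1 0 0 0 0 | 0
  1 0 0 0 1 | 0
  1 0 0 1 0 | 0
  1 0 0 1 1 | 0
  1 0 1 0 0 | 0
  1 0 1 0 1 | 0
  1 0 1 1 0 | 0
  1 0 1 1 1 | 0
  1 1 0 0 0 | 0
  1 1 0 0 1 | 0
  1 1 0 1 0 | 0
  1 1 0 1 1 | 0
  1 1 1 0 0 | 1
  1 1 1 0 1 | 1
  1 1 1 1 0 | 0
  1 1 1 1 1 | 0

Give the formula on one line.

(((b & c) & a) & ~d)

  (b & c) = 00000000000011110000000000001111
  ((b & c) & a) = 00000000000000000000000000001111
  ~d = 11001100110011001100110011001100
  (((b & c) & a) & ~d) = 00000000000000000000000000001100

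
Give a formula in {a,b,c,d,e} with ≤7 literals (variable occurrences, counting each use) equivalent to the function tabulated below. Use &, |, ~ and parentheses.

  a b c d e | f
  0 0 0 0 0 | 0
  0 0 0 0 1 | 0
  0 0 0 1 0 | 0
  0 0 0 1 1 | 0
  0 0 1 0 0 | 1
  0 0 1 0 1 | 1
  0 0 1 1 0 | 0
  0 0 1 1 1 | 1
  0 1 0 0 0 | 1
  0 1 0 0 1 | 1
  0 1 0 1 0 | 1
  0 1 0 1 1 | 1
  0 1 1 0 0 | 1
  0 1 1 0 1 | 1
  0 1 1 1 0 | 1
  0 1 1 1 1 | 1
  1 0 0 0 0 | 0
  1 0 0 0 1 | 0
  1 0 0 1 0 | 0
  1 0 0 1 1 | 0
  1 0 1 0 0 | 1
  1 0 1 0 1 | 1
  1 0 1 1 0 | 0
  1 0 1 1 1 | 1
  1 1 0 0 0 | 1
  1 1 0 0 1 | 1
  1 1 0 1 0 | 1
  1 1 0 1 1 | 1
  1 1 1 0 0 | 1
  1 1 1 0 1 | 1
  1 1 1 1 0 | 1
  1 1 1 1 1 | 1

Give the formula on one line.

  ~d = 11001100110011001100110011001100
  (c & ~d) = 00001100000011000000110000001100
  (b | e) = 01010101111111110101010111111111
  ~b = 11111111000000001111111100000000
  (~b & c) = 00001111000000000000111100000000
  (b | (~b & c)) = 00001111111111110000111111111111
  ((b | e) & (b | (~b & c))) = 00000101111111110000010111111111
  ((c & ~d) | ((b | e) & (b | (~b & c)))) = 00001101111111110000110111111111

((c & ~d) | ((b | e) & (b | (~b & c))))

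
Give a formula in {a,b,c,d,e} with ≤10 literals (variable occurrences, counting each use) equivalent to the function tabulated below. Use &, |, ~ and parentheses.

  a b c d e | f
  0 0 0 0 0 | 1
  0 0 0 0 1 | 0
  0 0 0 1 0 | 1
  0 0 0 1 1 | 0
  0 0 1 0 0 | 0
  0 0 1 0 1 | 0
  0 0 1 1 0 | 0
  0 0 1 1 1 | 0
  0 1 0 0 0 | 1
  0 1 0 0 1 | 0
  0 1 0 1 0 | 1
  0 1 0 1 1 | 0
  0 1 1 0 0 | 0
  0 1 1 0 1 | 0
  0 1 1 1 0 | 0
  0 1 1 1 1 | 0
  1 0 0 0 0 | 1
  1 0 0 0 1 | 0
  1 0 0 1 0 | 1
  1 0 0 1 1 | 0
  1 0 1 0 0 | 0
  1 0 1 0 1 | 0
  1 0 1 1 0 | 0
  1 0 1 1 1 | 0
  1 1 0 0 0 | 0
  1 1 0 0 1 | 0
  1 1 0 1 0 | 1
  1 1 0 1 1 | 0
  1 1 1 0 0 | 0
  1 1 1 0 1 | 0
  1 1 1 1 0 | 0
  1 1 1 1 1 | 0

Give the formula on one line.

((~e & ~c) & ((e & c) | ((d | ~b) | ~a)))

  ~e = 10101010101010101010101010101010
  ~c = 11110000111100001111000011110000
  (~e & ~c) = 10100000101000001010000010100000
  (e & c) = 00000101000001010000010100000101
  ~b = 11111111000000001111111100000000
  (d | ~b) = 11111111001100111111111100110011
  ~a = 11111111111111110000000000000000
  ((d | ~b) | ~a) = 11111111111111111111111100110011
  ((e & c) | ((d | ~b) | ~a)) = 11111111111111111111111100110111
  ((~e & ~c) & ((e & c) | ((d | ~b) | ~a))) = 10100000101000001010000000100000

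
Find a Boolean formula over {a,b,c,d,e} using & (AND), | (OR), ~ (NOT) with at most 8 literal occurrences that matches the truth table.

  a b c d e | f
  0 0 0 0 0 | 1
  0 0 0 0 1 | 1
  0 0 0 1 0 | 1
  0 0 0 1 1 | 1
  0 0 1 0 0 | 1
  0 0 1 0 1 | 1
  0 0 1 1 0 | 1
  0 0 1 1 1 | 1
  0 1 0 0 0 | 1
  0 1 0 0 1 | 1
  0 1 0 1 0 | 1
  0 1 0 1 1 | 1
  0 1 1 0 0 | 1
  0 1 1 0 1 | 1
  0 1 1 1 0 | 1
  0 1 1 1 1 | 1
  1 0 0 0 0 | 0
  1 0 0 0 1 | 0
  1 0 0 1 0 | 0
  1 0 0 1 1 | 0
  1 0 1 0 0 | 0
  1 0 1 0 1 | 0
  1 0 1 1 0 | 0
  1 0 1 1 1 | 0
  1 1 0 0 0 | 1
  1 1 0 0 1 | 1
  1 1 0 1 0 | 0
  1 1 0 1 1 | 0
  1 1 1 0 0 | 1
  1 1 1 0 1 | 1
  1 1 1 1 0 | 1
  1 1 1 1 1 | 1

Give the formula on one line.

((c & (d & b)) | ((b & (~a | ~d)) | ~a))

  (d & b) = 00000000001100110000000000110011
  (c & (d & b)) = 00000000000000110000000000000011
  ~a = 11111111111111110000000000000000
  ~d = 11001100110011001100110011001100
  (~a | ~d) = 11111111111111111100110011001100
  (b & (~a | ~d)) = 00000000111111110000000011001100
  ((b & (~a | ~d)) | ~a) = 11111111111111110000000011001100
  ((c & (d & b)) | ((b & (~a | ~d)) | ~a)) = 11111111111111110000000011001111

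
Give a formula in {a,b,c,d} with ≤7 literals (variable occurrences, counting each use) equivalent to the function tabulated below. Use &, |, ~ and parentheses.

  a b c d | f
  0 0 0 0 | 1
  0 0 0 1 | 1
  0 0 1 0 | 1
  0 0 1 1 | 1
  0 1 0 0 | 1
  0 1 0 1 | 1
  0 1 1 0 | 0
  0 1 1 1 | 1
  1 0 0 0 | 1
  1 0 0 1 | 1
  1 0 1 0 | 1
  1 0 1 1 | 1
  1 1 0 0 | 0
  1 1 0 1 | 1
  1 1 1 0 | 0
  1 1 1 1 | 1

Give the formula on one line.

  ~b = 1111000011110000
  (d | ~b) = 1111010111110101
  ~c = 1100110011001100
  ~a = 1111111100000000
  (c | ~a) = 1111111100110011
  (~c & (c | ~a)) = 1100110000000000
  ((d | ~b) | (~c & (c | ~a))) = 1111110111110101

((d | ~b) | (~c & (c | ~a)))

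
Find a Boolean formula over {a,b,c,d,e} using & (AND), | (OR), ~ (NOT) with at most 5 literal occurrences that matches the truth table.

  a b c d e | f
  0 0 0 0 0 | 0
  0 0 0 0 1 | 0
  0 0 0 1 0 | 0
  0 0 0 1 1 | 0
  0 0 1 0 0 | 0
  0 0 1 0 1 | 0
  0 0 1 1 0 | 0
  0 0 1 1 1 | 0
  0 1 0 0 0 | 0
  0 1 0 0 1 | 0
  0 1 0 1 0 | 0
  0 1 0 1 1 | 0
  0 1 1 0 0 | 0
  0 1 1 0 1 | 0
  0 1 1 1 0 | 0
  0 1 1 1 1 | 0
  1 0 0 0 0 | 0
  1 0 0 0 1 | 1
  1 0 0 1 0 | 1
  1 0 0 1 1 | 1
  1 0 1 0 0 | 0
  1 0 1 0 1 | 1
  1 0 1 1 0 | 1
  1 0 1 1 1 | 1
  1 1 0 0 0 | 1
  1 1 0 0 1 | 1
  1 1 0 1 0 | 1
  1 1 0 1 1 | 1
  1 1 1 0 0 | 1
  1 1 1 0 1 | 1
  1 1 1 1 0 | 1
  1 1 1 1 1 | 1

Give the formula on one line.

(a & ((b | e) | (~b & d)))

  (b | e) = 01010101111111110101010111111111
  ~b = 11111111000000001111111100000000
  (~b & d) = 00110011000000000011001100000000
  ((b | e) | (~b & d)) = 01110111111111110111011111111111
  (a & ((b | e) | (~b & d))) = 00000000000000000111011111111111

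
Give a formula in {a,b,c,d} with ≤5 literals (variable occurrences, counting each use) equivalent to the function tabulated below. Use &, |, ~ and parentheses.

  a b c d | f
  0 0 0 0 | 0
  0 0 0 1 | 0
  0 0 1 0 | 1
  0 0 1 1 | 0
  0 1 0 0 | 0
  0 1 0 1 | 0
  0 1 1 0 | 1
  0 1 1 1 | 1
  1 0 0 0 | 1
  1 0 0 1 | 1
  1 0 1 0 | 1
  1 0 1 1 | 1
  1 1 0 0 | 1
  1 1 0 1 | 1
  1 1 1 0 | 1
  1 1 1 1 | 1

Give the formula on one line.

(((b | ~d) & c) | a)

  ~d = 1010101010101010
  (b | ~d) = 1010111110101111
  ((b | ~d) & c) = 0010001100100011
  (((b | ~d) & c) | a) = 0010001111111111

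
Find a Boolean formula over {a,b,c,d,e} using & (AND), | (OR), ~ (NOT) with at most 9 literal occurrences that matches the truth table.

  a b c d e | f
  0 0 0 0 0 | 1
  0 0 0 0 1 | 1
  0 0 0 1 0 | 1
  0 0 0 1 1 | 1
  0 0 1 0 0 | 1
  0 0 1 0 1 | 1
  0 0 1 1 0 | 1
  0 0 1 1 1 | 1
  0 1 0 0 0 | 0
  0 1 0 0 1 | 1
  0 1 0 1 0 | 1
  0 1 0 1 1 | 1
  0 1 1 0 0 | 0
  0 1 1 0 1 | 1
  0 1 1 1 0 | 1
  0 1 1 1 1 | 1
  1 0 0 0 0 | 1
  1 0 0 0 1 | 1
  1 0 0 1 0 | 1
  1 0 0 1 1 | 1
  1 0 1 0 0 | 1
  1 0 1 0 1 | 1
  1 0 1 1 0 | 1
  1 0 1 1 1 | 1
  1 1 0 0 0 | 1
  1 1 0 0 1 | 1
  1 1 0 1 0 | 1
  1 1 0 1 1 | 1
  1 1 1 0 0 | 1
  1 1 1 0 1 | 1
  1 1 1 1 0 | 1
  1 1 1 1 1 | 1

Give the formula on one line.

((((e | d) | a) & (~a | b)) | ~b)

  (e | d) = 01110111011101110111011101110111
  ((e | d) | a) = 01110111011101111111111111111111
  ~a = 11111111111111110000000000000000
  (~a | b) = 11111111111111110000000011111111
  (((e | d) | a) & (~a | b)) = 01110111011101110000000011111111
  ~b = 11111111000000001111111100000000
  ((((e | d) | a) & (~a | b)) | ~b) = 11111111011101111111111111111111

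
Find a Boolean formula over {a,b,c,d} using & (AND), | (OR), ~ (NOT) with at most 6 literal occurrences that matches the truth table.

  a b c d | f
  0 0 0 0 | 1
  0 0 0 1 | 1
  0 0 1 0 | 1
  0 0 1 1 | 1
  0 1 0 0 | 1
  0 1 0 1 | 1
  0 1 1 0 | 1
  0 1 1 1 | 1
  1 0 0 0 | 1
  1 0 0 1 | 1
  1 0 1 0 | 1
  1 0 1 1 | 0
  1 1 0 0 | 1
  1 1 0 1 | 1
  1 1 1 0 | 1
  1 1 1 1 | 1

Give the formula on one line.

(b | ((~c | ~a) | (~d & a)))

  ~c = 1100110011001100
  ~a = 1111111100000000
  (~c | ~a) = 1111111111001100
  ~d = 1010101010101010
  (~d & a) = 0000000010101010
  ((~c | ~a) | (~d & a)) = 1111111111101110
  (b | ((~c | ~a) | (~d & a))) = 1111111111101111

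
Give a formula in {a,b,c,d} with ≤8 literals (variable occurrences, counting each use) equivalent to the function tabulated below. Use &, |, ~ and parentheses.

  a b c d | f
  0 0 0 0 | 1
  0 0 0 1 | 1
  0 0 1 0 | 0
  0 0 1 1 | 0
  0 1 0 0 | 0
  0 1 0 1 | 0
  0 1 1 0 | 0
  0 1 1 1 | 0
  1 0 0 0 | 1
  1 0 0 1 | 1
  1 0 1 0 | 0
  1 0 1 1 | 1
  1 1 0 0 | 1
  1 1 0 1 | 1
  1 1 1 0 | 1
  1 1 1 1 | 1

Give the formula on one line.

  ~b = 1111000011110000
  (a | ~b) = 1111000011111111
  ~c = 1100110011001100
  ((a | ~b) & ~c) = 1100000011001100
  (b | d) = 0101111101011111
  (c & (b | d)) = 0001001100010011
  ((c & (b | d)) & a) = 0000000000010011
  (((a | ~b) & ~c) | ((c & (b | d)) & a)) = 1100000011011111

(((a | ~b) & ~c) | ((c & (b | d)) & a))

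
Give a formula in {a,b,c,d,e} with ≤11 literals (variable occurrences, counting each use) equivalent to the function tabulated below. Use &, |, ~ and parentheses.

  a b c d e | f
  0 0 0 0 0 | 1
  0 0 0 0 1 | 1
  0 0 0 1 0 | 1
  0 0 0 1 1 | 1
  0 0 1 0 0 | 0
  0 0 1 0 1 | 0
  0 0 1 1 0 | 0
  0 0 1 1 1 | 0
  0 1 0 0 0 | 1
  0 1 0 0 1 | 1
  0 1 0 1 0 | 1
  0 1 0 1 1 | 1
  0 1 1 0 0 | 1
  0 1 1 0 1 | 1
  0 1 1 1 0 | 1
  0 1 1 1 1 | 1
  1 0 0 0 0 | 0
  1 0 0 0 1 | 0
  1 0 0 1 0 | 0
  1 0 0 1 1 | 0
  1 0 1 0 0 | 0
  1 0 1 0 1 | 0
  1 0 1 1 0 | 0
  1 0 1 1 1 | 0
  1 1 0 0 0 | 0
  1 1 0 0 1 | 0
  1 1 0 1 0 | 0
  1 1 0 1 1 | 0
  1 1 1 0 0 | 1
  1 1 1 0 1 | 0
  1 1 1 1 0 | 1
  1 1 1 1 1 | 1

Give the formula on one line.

  ~e = 10101010101010101010101010101010
  (~e | d) = 10111011101110111011101110111011
  ~a = 11111111111111110000000000000000
  ((~e | d) | ~a) = 11111111111111111011101110111011
  (((~e | d) | ~a) & b) = 00000000111111110000000010111011
  ~b = 11111111000000001111111100000000
  ~c = 11110000111100001111000011110000
  (~b & ~c) = 11110000000000001111000000000000
  ((((~e | d) | ~a) & b) | (~b & ~c)) = 11110000111111111111000010111011
  (((((~e | d) | ~a) & b) | (~b & ~c)) & c) = 00000000000011110000000000001011
  (~a & ~c) = 11110000111100000000000000000000
  ((((((~e | d) | ~a) & b) | (~b & ~c)) & c) | (~a & ~c)) = 11110000111111110000000000001011

((((((~e | d) | ~a) & b) | (~b & ~c)) & c) | (~a & ~c))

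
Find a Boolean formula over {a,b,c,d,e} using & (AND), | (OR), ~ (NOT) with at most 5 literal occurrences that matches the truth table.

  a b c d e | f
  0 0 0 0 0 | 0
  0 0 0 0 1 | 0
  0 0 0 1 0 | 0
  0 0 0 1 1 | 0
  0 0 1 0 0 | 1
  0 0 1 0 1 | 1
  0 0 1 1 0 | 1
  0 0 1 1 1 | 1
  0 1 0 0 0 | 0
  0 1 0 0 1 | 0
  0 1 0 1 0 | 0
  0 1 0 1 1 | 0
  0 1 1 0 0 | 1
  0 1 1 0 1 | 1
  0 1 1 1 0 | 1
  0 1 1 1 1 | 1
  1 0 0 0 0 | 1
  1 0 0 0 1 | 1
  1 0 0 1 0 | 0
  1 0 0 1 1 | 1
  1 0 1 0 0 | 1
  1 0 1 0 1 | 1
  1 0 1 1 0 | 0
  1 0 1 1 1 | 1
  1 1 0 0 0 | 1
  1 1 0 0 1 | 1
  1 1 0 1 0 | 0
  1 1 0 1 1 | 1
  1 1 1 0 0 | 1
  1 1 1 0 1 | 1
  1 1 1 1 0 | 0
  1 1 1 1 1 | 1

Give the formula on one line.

(((e | ~d) & a) | (c & ~a))

  ~d = 11001100110011001100110011001100
  (e | ~d) = 11011101110111011101110111011101
  ((e | ~d) & a) = 00000000000000001101110111011101
  ~a = 11111111111111110000000000000000
  (c & ~a) = 00001111000011110000000000000000
  (((e | ~d) & a) | (c & ~a)) = 00001111000011111101110111011101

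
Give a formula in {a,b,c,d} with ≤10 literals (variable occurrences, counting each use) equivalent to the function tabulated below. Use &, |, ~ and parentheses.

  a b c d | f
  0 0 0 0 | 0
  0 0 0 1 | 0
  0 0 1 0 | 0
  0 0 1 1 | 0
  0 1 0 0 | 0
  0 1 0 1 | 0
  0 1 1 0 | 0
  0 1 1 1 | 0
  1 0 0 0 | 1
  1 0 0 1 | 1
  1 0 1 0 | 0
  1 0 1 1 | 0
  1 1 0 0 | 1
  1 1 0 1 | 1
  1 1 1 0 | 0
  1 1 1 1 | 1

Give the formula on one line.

  ~c = 1100110011001100
  (b | ~c) = 1100111111001111
  ~b = 1111000011110000
  (c & ~b) = 0011000000110000
  (a | (c & ~b)) = 0011000011111111
  ((b | ~c) & (a | (c & ~b))) = 0000000011001111
  ~d = 1010101010101010
  (~c & ~d) = 1000100010001000
  (d | (~c & ~d)) = 1101110111011101
  (((b | ~c) & (a | (c & ~b))) & (d | (~c & ~d))) = 0000000011001101

(((b | ~c) & (a | (c & ~b))) & (d | (~c & ~d)))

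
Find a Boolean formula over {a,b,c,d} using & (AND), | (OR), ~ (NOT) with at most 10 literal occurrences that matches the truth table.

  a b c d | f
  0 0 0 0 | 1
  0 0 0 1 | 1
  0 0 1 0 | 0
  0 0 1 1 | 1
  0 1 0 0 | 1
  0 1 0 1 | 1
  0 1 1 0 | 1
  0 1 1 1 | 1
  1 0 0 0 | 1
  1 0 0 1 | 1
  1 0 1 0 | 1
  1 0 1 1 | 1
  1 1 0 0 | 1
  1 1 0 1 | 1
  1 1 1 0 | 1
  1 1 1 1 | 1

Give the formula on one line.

((d | (b | a)) | (~c | ((~d & b) & a)))

  (b | a) = 0000111111111111
  (d | (b | a)) = 0101111111111111
  ~c = 1100110011001100
  ~d = 1010101010101010
  (~d & b) = 0000101000001010
  ((~d & b) & a) = 0000000000001010
  (~c | ((~d & b) & a)) = 1100110011001110
  ((d | (b | a)) | (~c | ((~d & b) & a))) = 1101111111111111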